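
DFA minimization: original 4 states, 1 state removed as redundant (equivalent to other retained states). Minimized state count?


Original DFA: 4 states
Redundant states removed: 1
Minimized states = original - removed
= 4 - 1
= 3

3


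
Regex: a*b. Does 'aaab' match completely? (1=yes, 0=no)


Pattern: a*b
String: 'aaab'
Pattern requires: zero or more 'a's followed by exactly one 'b'
Found 3 leading 'a's
Remaining: 'b'
Remaining is exactly 'b' -> match
Result: 1

1


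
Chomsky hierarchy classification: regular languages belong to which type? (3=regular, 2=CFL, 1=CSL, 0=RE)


Chomsky hierarchy levels:
  Type 3: Regular (DFA/NFA/regex)
  Type 2: Context-free (PDA)
  Type 1: Context-sensitive
  Type 0: Recursively enumerable (TM)
'regular' corresponds to Type 3

3


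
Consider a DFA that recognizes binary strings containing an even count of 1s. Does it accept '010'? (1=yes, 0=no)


DFA has 2 states: q_even (start, accept=yes) and q_odd
Processing string '010' character by character:
  Position 0: read '0', 1-count=0 -> q_even (no change)
  Position 1: read '1', 1-count=1 -> q_odd
  Position 2: read '0', 1-count=1 -> q_odd (no change)
Final state: q_odd, total 1s = 1 (odd); the DFA requires an even count -> reject

0


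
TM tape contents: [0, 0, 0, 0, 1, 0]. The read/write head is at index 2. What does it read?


Tape: [0, 0, 0, 0, 1, 0]
Positions: 0 1 2 3 4 5
Values:    0 0 0 0 1 0
Head at position 2
tape[2] = 0

0


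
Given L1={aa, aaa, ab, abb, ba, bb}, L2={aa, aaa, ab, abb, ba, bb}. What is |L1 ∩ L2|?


L1 = {aa, aaa, ab, abb, ba, bb}
L2 = {aa, aaa, ab, abb, ba, bb}
Checking each string in L1 against L2:
  'aa': in L2? Yes
  'aaa': in L2? Yes
  'ab': in L2? Yes
  'abb': in L2? Yes
  'ba': in L2? Yes
  'bb': in L2? Yes
Intersection = {aa, aaa, ab, abb, ba, bb}
|L1 ∩ L2| = 6

6


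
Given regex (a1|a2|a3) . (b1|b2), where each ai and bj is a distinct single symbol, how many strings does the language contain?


First group: 3 alternatives
Second group: 2 alternatives
Concatenation: each choice from group 1 pairs with each from group 2
Total = 3 x 2 = 6

6


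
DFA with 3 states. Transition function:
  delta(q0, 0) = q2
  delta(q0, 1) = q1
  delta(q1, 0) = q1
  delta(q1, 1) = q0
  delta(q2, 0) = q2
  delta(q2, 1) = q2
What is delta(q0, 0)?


Looking up transition function:
delta(q0, 0) in the table
Row: q0, Column: 0
Result: q2

q2


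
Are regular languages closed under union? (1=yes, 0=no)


Regular languages are closed under:
- Union (DFA product construction)
- Intersection (DFA product construction)
- Complement (swap accept/reject states)
- Concatenation (NFA construction)
- Kleene star (NFA construction)
union is in this list
Therefore: closed

1


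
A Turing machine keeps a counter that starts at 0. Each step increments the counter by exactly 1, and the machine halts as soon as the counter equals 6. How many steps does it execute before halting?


Counter starts at 0. Counting sequence:
  Step 1: counter = 1
  Step 2: counter = 2
  Step 3: counter = 3
  Step 4: counter = 4
  Step 5: counter = 5
  Step 6: counter = 6
Counter reached 6 -> halt
Total steps = 6

6


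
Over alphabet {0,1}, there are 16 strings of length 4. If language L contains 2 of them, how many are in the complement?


Alphabet: {0,1}
String length: 4
Total strings of length 4 = 2^4 = 16
Strings in L = 2
Complement = total - |L|
= 16 - 2
= 14

14


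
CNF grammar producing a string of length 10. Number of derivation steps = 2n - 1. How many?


Chomsky Normal Form derivation:
String length n = 10
Each step either:
  - Splits a nonterminal into two (n-1 such steps)
  - Converts a nonterminal to terminal (n such steps)
Total = (n-1) + n = 2n - 1
= 2(10) - 1
= 20 - 1
= 19

19


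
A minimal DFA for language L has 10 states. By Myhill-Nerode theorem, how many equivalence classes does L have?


Myhill-Nerode theorem:
Number of equivalence classes = number of states in minimal DFA
Minimal DFA states = 10
Therefore equivalence classes = 10

10


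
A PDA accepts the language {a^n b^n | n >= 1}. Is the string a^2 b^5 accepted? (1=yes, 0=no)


Language requires equal numbers of a's and b's
PDA pushes for each 'a', pops for each 'b'
Number of a's = 2
Number of b's = 5
2 != 5 -> Reject

0


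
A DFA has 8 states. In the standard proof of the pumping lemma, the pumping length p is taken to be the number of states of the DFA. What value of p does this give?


Pumping lemma for regular languages (standard proof):
Take p = |Q|, the number of DFA states.
Any string of length >= |Q| passes through |Q|+1 states while reading its first |Q| symbols,
so by pigeonhole some state repeats, giving the loop that can be pumped.
Here |Q| = 8
Therefore the proof uses p = 8

8


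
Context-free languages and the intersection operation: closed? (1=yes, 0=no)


CFL closure properties:
  Closed under: union, concatenation, Kleene star
  NOT closed under: intersection, complement
Operation 'intersection' is in not-closed list -> No (not closed)

0


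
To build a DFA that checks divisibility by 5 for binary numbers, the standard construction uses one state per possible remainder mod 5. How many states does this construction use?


Divisibility by 5 is tracked via the remainder mod 5: 0, 1, ..., 4
The construction assigns one state to each remainder
Number of remainders = 5

5


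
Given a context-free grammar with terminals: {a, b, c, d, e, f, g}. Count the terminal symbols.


Terminal symbols: a, b, c, d, e, f, g
Counting each: a (#1), b (#2), c (#3), d (#4), e (#5), f (#6), g (#7)
Total = 7

7


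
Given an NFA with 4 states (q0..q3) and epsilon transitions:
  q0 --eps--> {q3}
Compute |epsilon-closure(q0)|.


Starting from q0
Initialize closure = {q0}
Follow epsilon from q0 -> add q3
Final closure: {q0, q3}
Size = 2

2


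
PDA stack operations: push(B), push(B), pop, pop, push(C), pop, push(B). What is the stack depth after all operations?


Tracing stack operations:
  push(B) -> stack = [B], depth=1
  push(B) -> stack = [B,B], depth=2
  pop -> removed B, stack = [B], depth=1
  pop -> removed B, stack = [], depth=0
  push(C) -> stack = [C], depth=1
  pop -> removed C, stack = [], depth=0
  push(B) -> stack = [B], depth=1
Final depth = 1

1


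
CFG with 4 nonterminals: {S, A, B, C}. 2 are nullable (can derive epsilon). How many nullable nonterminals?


Nonterminals: {S, A, B, C}
A nonterminal is nullable if it can derive epsilon
Counting nullable nonterminals: 2
Total nullable = 2

2


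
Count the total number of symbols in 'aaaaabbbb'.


String: 'aaaaabbbb'
Counting characters:
  'a' appears 5 time(s)
  'b' appears 4 time(s)
Total length = 5 + 4 = 9

9


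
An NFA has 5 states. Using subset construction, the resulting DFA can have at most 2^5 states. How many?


NFA has 5 states
Subset construction: each DFA state = subset of NFA states
Maximum subsets = 2^5
2^5 = 32

32


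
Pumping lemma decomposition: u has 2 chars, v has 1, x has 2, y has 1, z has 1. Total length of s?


|s| = |u| + |v| + |x| + |y| + |z|
= 2 + 1 + 2 + 1 + 1
= 3 + 2 + 2
= 5 + 2
= 7

7


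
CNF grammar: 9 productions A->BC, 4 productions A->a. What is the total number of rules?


CNF allows two rule forms:
  A -> BC (binary): 9 rules
  A -> a (terminal): 4 rules
Total = 9 + 4 = 13

13


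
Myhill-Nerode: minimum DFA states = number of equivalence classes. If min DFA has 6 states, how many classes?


Myhill-Nerode theorem:
Number of equivalence classes = number of states in minimal DFA
Minimal DFA states = 6
Therefore equivalence classes = 6

6


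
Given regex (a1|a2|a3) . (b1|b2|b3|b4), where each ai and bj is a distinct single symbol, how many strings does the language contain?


First group: 3 alternatives
Second group: 4 alternatives
Concatenation: each choice from group 1 pairs with each from group 2
Total = 3 x 4 = 12

12


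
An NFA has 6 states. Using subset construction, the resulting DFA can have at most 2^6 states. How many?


NFA has 6 states
Subset construction: each DFA state = subset of NFA states
Maximum subsets = 2^6
2^6 = 64

64


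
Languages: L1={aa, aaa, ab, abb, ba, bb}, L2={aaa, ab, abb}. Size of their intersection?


L1 = {aa, aaa, ab, abb, ba, bb}
L2 = {aaa, ab, abb}
Checking each string in L1 against L2:
  'aa': in L2? No
  'aaa': in L2? Yes
  'ab': in L2? Yes
  'abb': in L2? Yes
  'ba': in L2? No
  'bb': in L2? No
Intersection = {aaa, ab, abb}
|L1 ∩ L2| = 3

3


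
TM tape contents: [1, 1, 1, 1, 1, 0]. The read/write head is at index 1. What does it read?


Tape: [1, 1, 1, 1, 1, 0]
Positions: 0 1 2 3 4 5
Values:    1 1 1 1 1 0
Head at position 1
tape[1] = 1

1


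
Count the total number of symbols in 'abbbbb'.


String: 'abbbbb'
Counting characters:
  'a' appears 1 time(s)
  'b' appears 5 time(s)
Total length = 1 + 5 = 6

6


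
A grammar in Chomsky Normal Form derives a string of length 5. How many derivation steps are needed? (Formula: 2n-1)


Chomsky Normal Form derivation:
String length n = 5
Each step either:
  - Splits a nonterminal into two (n-1 such steps)
  - Converts a nonterminal to terminal (n such steps)
Total = (n-1) + n = 2n - 1
= 2(5) - 1
= 10 - 1
= 9

9


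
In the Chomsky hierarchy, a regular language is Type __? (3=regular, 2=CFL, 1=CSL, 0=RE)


Chomsky hierarchy levels:
  Type 3: Regular (DFA/NFA/regex)
  Type 2: Context-free (PDA)
  Type 1: Context-sensitive
  Type 0: Recursively enumerable (TM)
'regular' corresponds to Type 3

3


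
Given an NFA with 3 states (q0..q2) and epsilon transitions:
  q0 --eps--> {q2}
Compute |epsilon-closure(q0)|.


Starting from q0
Initialize closure = {q0}
Follow epsilon from q0 -> add q2
Final closure: {q0, q2}
Size = 2

2


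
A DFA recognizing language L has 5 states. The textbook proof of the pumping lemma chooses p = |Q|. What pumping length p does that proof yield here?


Pumping lemma for regular languages (standard proof):
Take p = |Q|, the number of DFA states.
Any string of length >= |Q| passes through |Q|+1 states while reading its first |Q| symbols,
so by pigeonhole some state repeats, giving the loop that can be pumped.
Here |Q| = 5
Therefore the proof uses p = 5

5


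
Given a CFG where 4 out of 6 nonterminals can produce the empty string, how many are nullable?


Nonterminals: {S, A, B, C, D, E}
A nonterminal is nullable if it can derive epsilon
Counting nullable nonterminals: 4
Total nullable = 4

4


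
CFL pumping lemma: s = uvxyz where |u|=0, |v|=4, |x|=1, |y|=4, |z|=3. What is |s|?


|s| = |u| + |v| + |x| + |y| + |z|
= 0 + 4 + 1 + 4 + 3
= 4 + 1 + 7
= 5 + 7
= 12

12


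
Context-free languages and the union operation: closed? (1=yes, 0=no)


CFL closure properties:
  Closed under: union, concatenation, Kleene star
  NOT closed under: intersection, complement
Operation 'union' is in closed list -> Yes (closed)

1


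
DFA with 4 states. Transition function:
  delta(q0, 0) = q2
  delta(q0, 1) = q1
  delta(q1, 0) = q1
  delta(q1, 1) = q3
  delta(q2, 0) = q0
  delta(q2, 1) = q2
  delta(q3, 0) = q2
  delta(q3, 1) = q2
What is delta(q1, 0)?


Looking up transition function:
delta(q1, 0) in the table
Row: q1, Column: 0
Result: q1

q1


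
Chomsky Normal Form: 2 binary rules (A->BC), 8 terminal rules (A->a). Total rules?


CNF allows two rule forms:
  A -> BC (binary): 2 rules
  A -> a (terminal): 8 rules
Total = 2 + 8 = 10

10


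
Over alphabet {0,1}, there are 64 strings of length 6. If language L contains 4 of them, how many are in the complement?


Alphabet: {0,1}
String length: 6
Total strings of length 6 = 2^6 = 64
Strings in L = 4
Complement = total - |L|
= 64 - 4
= 60

60


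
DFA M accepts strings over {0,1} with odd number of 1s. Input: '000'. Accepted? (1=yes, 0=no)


DFA has 2 states: q_even (start, accept=no) and q_odd
Processing string '000' character by character:
  Position 0: read '0', 1-count=0 -> q_even (no change)
  Position 1: read '0', 1-count=0 -> q_even (no change)
  Position 2: read '0', 1-count=0 -> q_even (no change)
Final state: q_even, total 1s = 0 (even); the DFA requires an odd count -> reject

0


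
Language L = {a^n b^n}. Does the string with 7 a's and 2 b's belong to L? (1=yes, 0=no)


Language requires equal numbers of a's and b's
PDA pushes for each 'a', pops for each 'b'
Number of a's = 7
Number of b's = 2
7 != 2 -> Reject

0


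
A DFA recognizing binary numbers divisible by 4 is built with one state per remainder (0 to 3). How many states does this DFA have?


Divisibility by 4 is tracked via the remainder mod 4: 0, 1, ..., 3
The construction assigns one state to each remainder
Number of remainders = 4

4


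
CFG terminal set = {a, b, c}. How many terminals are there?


Terminal symbols: a, b, c
Counting each: a (#1), b (#2), c (#3)
Total = 3

3


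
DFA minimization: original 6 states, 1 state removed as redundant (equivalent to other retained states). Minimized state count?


Original DFA: 6 states
Redundant states removed: 1
Minimized states = original - removed
= 6 - 1
= 5

5


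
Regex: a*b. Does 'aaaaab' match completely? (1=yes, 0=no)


Pattern: a*b
String: 'aaaaab'
Pattern requires: zero or more 'a's followed by exactly one 'b'
Found 5 leading 'a's
Remaining: 'b'
Remaining is exactly 'b' -> match
Result: 1

1


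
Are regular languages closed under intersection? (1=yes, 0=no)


Regular languages are closed under:
- Union (DFA product construction)
- Intersection (DFA product construction)
- Complement (swap accept/reject states)
- Concatenation (NFA construction)
- Kleene star (NFA construction)
intersection is in this list
Therefore: closed

1


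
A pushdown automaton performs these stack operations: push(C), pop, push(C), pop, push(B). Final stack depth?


Tracing stack operations:
  push(C) -> stack = [C], depth=1
  pop -> removed C, stack = [], depth=0
  push(C) -> stack = [C], depth=1
  pop -> removed C, stack = [], depth=0
  push(B) -> stack = [B], depth=1
Final depth = 1

1


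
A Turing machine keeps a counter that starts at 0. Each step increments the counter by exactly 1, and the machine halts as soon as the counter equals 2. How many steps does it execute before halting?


Counter starts at 0. Counting sequence:
  Step 1: counter = 1
  Step 2: counter = 2
Counter reached 2 -> halt
Total steps = 2

2


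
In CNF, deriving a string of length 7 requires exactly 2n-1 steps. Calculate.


Chomsky Normal Form derivation:
String length n = 7
Each step either:
  - Splits a nonterminal into two (n-1 such steps)
  - Converts a nonterminal to terminal (n such steps)
Total = (n-1) + n = 2n - 1
= 2(7) - 1
= 14 - 1
= 13

13


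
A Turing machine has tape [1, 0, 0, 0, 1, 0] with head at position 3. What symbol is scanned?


Tape: [1, 0, 0, 0, 1, 0]
Positions: 0 1 2 3 4 5
Values:    1 0 0 0 1 0
Head at position 3
tape[3] = 0

0


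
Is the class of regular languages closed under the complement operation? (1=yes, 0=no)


Regular languages are closed under:
- Union (DFA product construction)
- Intersection (DFA product construction)
- Complement (swap accept/reject states)
- Concatenation (NFA construction)
- Kleene star (NFA construction)
complement is in this list
Therefore: closed

1


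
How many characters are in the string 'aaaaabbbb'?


String: 'aaaaabbbb'
Counting characters:
  'a' appears 5 time(s)
  'b' appears 4 time(s)
Total length = 5 + 4 = 9

9


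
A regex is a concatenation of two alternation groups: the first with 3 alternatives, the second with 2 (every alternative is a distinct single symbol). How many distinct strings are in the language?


First group: 3 alternatives
Second group: 2 alternatives
Concatenation: each choice from group 1 pairs with each from group 2
Total = 3 x 2 = 6

6


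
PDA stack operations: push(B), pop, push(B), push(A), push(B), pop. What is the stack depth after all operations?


Tracing stack operations:
  push(B) -> stack = [B], depth=1
  pop -> removed B, stack = [], depth=0
  push(B) -> stack = [B], depth=1
  push(A) -> stack = [B,A], depth=2
  push(B) -> stack = [B,A,B], depth=3
  pop -> removed B, stack = [B,A], depth=2
Final depth = 2

2


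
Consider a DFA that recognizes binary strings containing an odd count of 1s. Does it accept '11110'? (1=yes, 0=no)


DFA has 2 states: q_even (start, accept=no) and q_odd
Processing string '11110' character by character:
  Position 0: read '1', 1-count=1 -> q_odd
  Position 1: read '1', 1-count=2 -> q_even
  Position 2: read '1', 1-count=3 -> q_odd
  Position 3: read '1', 1-count=4 -> q_even
  Position 4: read '0', 1-count=4 -> q_even (no change)
Final state: q_even, total 1s = 4 (even); the DFA requires an odd count -> reject

0


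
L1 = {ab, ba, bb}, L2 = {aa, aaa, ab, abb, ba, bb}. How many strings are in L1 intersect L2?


L1 = {ab, ba, bb}
L2 = {aa, aaa, ab, abb, ba, bb}
Checking each string in L1 against L2:
  'ab': in L2? Yes
  'ba': in L2? Yes
  'bb': in L2? Yes
Intersection = {ab, ba, bb}
|L1 ∩ L2| = 3

3


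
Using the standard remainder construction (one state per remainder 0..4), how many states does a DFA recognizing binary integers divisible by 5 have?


Divisibility by 5 is tracked via the remainder mod 5: 0, 1, ..., 4
The construction assigns one state to each remainder
Number of remainders = 5

5


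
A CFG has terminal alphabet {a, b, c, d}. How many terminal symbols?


Terminal symbols: a, b, c, d
Counting each: a (#1), b (#2), c (#3), d (#4)
Total = 4

4


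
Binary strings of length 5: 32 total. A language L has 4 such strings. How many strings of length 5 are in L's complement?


Alphabet: {0,1}
String length: 5
Total strings of length 5 = 2^5 = 32
Strings in L = 4
Complement = total - |L|
= 32 - 4
= 28

28


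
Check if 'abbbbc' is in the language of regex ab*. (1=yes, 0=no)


Pattern: ab*
String: 'abbbbc'
Pattern requires: exactly one 'a' followed by zero or more 'b's
First char is 'a' -> OK
Rest 'bbbbc': all b's? No
Result: 0

0


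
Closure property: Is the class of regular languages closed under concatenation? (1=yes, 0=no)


Regular languages are closed under all standard operations:
- Union: Yes (product construction)
- Intersection: Yes (product construction)
- Complement: Yes (swap accept/reject)
- Concatenation: Yes (NFA construction)
Operation: concatenation -> Closed

1


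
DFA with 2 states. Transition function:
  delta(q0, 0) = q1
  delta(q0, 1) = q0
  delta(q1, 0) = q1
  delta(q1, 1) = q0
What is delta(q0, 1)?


Looking up transition function:
delta(q0, 1) in the table
Row: q0, Column: 1
Result: q0

q0


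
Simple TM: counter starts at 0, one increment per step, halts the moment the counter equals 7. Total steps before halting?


Counter starts at 0. Counting sequence:
  Step 1: counter = 1
  Step 2: counter = 2
  Step 3: counter = 3
  Step 4: counter = 4
  Step 5: counter = 5
  Step 6: counter = 6
  Step 7: counter = 7
Counter reached 7 -> halt
Total steps = 7

7


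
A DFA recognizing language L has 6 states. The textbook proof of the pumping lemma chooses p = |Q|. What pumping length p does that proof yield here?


Pumping lemma for regular languages (standard proof):
Take p = |Q|, the number of DFA states.
Any string of length >= |Q| passes through |Q|+1 states while reading its first |Q| symbols,
so by pigeonhole some state repeats, giving the loop that can be pumped.
Here |Q| = 6
Therefore the proof uses p = 6

6


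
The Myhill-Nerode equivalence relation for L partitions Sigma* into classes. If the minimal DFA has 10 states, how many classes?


Myhill-Nerode theorem:
Number of equivalence classes = number of states in minimal DFA
Minimal DFA states = 10
Therefore equivalence classes = 10

10


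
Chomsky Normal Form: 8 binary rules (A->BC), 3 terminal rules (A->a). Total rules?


CNF allows two rule forms:
  A -> BC (binary): 8 rules
  A -> a (terminal): 3 rules
Total = 8 + 3 = 11

11


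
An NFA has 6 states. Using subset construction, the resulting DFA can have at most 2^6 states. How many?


NFA has 6 states
Subset construction: each DFA state = subset of NFA states
Maximum subsets = 2^6
2^6 = 64

64


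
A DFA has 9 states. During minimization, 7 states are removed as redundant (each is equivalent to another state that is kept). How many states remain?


Original DFA: 9 states
Redundant states removed: 7
Minimized states = original - removed
= 9 - 7
= 2

2


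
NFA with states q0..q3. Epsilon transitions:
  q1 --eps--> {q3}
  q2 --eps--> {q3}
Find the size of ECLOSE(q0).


Starting from q0
Initialize closure = {q0}
q0 has no outgoing epsilon transitions -> nothing to add
Final closure: {q0}
Size = 1

1


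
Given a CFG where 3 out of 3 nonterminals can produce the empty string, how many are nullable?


Nonterminals: {S, A, B}
A nonterminal is nullable if it can derive epsilon
Counting nullable nonterminals: 3
Total nullable = 3

3


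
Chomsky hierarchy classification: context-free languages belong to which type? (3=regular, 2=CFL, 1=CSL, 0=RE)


Chomsky hierarchy levels:
  Type 3: Regular (DFA/NFA/regex)
  Type 2: Context-free (PDA)
  Type 1: Context-sensitive
  Type 0: Recursively enumerable (TM)
'context-free' corresponds to Type 2

2


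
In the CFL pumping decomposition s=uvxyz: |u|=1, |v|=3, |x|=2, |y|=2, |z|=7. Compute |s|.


|s| = |u| + |v| + |x| + |y| + |z|
= 1 + 3 + 2 + 2 + 7
= 4 + 2 + 9
= 6 + 9
= 15

15


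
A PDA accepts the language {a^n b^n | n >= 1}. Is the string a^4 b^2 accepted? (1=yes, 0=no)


Language requires equal numbers of a's and b's
PDA pushes for each 'a', pops for each 'b'
Number of a's = 4
Number of b's = 2
4 != 2 -> Reject

0


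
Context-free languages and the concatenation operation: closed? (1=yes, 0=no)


CFL closure properties:
  Closed under: union, concatenation, Kleene star
  NOT closed under: intersection, complement
Operation 'concatenation' is in closed list -> Yes (closed)

1


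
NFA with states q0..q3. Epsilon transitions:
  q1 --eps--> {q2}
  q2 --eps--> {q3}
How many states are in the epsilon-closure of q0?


Starting from q0
Initialize closure = {q0}
q0 has no outgoing epsilon transitions -> nothing to add
Final closure: {q0}
Size = 1

1


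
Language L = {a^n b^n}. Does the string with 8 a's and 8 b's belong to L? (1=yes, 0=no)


Language requires equal numbers of a's and b's
PDA pushes for each 'a', pops for each 'b'
Number of a's = 8
Number of b's = 8
8 == 8 -> Accept

1


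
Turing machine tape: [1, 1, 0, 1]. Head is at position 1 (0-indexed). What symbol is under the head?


Tape: [1, 1, 0, 1]
Positions: 0 1 2 3
Values:    1 1 0 1
Head at position 1
tape[1] = 1

1


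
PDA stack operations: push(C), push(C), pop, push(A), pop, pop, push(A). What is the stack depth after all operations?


Tracing stack operations:
  push(C) -> stack = [C], depth=1
  push(C) -> stack = [C,C], depth=2
  pop -> removed C, stack = [C], depth=1
  push(A) -> stack = [C,A], depth=2
  pop -> removed A, stack = [C], depth=1
  pop -> removed C, stack = [], depth=0
  push(A) -> stack = [A], depth=1
Final depth = 1

1


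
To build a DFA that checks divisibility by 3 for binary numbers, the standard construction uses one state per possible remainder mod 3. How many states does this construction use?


Divisibility by 3 is tracked via the remainder mod 3: 0, 1, ..., 2
The construction assigns one state to each remainder
Number of remainders = 3

3


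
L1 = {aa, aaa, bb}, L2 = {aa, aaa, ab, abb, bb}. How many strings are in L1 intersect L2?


L1 = {aa, aaa, bb}
L2 = {aa, aaa, ab, abb, bb}
Checking each string in L1 against L2:
  'aa': in L2? Yes
  'aaa': in L2? Yes
  'bb': in L2? Yes
Intersection = {aa, aaa, bb}
|L1 ∩ L2| = 3

3


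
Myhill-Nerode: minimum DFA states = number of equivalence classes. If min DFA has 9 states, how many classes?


Myhill-Nerode theorem:
Number of equivalence classes = number of states in minimal DFA
Minimal DFA states = 9
Therefore equivalence classes = 9

9


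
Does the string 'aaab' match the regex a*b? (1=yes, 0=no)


Pattern: a*b
String: 'aaab'
Pattern requires: zero or more 'a's followed by exactly one 'b'
Found 3 leading 'a's
Remaining: 'b'
Remaining is exactly 'b' -> match
Result: 1

1


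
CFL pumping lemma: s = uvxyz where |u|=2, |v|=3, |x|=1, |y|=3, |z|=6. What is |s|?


|s| = |u| + |v| + |x| + |y| + |z|
= 2 + 3 + 1 + 3 + 6
= 5 + 1 + 9
= 6 + 9
= 15

15


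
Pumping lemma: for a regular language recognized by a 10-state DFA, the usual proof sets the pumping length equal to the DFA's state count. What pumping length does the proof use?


Pumping lemma for regular languages (standard proof):
Take p = |Q|, the number of DFA states.
Any string of length >= |Q| passes through |Q|+1 states while reading its first |Q| symbols,
so by pigeonhole some state repeats, giving the loop that can be pumped.
Here |Q| = 10
Therefore the proof uses p = 10

10


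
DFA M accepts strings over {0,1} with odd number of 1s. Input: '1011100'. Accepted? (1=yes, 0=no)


DFA has 2 states: q_even (start, accept=no) and q_odd
Processing string '1011100' character by character:
  Position 0: read '1', 1-count=1 -> q_odd
  Position 1: read '0', 1-count=1 -> q_odd (no change)
  Position 2: read '1', 1-count=2 -> q_even
  Position 3: read '1', 1-count=3 -> q_odd
  Position 4: read '1', 1-count=4 -> q_even
  Position 5: read '0', 1-count=4 -> q_even (no change)
  Position 6: read '0', 1-count=4 -> q_even (no change)
Final state: q_even, total 1s = 4 (even); the DFA requires an odd count -> reject

0


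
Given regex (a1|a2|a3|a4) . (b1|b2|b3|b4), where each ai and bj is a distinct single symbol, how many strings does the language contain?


First group: 4 alternatives
Second group: 4 alternatives
Concatenation: each choice from group 1 pairs with each from group 2
Total = 4 x 4 = 16

16


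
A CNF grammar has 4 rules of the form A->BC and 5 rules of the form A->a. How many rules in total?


CNF allows two rule forms:
  A -> BC (binary): 4 rules
  A -> a (terminal): 5 rules
Total = 4 + 5 = 9

9


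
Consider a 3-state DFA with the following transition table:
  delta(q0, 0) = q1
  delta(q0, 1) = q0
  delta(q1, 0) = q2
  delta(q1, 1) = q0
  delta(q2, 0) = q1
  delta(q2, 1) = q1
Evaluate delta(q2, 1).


Looking up transition function:
delta(q2, 1) in the table
Row: q2, Column: 1
Result: q1

q1


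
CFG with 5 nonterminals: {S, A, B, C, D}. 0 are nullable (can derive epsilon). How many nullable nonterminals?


Nonterminals: {S, A, B, C, D}
A nonterminal is nullable if it can derive epsilon
Counting nullable nonterminals: 0
Total nullable = 0

0


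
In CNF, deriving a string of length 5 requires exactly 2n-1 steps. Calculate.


Chomsky Normal Form derivation:
String length n = 5
Each step either:
  - Splits a nonterminal into two (n-1 such steps)
  - Converts a nonterminal to terminal (n such steps)
Total = (n-1) + n = 2n - 1
= 2(5) - 1
= 10 - 1
= 9

9


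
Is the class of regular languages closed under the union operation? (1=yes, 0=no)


Regular languages are closed under:
- Union (DFA product construction)
- Intersection (DFA product construction)
- Complement (swap accept/reject states)
- Concatenation (NFA construction)
- Kleene star (NFA construction)
union is in this list
Therefore: closed

1


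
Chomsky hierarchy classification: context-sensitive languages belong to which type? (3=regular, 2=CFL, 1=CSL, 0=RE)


Chomsky hierarchy levels:
  Type 3: Regular (DFA/NFA/regex)
  Type 2: Context-free (PDA)
  Type 1: Context-sensitive
  Type 0: Recursively enumerable (TM)
'context-sensitive' corresponds to Type 1

1


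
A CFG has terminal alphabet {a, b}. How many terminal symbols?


Terminal symbols: a, b
Counting each: a (#1), b (#2)
Total = 2

2


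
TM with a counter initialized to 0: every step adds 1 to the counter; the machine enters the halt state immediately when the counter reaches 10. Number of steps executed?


Counter starts at 0. Counting sequence:
  Step 1: counter = 1
  Step 2: counter = 2
  Step 3: counter = 3
  Step 4: counter = 4
  Step 5: counter = 5
  Step 6: counter = 6
  ...
  Step 10: counter = 10
Counter reached 10 -> halt
Total steps = 10

10


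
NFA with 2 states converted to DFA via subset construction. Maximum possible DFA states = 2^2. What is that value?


NFA has 2 states
Subset construction: each DFA state = subset of NFA states
Maximum subsets = 2^2
2^2 = 4

4


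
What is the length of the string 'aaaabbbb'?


String: 'aaaabbbb'
Counting characters:
  'a' appears 4 time(s)
  'b' appears 4 time(s)
Total length = 4 + 4 = 8

8


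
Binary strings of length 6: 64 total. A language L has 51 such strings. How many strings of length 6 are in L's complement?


Alphabet: {0,1}
String length: 6
Total strings of length 6 = 2^6 = 64
Strings in L = 51
Complement = total - |L|
= 64 - 51
= 13

13


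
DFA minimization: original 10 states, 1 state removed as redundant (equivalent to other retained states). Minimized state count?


Original DFA: 10 states
Redundant states removed: 1
Minimized states = original - removed
= 10 - 1
= 9

9


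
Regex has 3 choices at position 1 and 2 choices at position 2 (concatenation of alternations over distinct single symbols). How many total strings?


First group: 3 alternatives
Second group: 2 alternatives
Concatenation: each choice from group 1 pairs with each from group 2
Total = 3 x 2 = 6

6


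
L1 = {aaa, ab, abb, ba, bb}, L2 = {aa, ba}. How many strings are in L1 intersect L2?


L1 = {aaa, ab, abb, ba, bb}
L2 = {aa, ba}
Checking each string in L1 against L2:
  'aaa': in L2? No
  'ab': in L2? No
  'abb': in L2? No
  'ba': in L2? Yes
  'bb': in L2? No
Intersection = {ba}
|L1 ∩ L2| = 1

1


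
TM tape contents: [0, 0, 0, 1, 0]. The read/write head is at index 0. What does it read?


Tape: [0, 0, 0, 1, 0]
Positions: 0 1 2 3 4
Values:    0 0 0 1 0
Head at position 0
tape[0] = 0

0


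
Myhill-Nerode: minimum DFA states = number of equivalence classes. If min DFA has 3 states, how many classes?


Myhill-Nerode theorem:
Number of equivalence classes = number of states in minimal DFA
Minimal DFA states = 3
Therefore equivalence classes = 3

3


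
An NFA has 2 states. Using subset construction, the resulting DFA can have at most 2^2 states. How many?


NFA has 2 states
Subset construction: each DFA state = subset of NFA states
Maximum subsets = 2^2
2^2 = 4

4


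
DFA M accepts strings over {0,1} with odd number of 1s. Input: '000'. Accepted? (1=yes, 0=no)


DFA has 2 states: q_even (start, accept=no) and q_odd
Processing string '000' character by character:
  Position 0: read '0', 1-count=0 -> q_even (no change)
  Position 1: read '0', 1-count=0 -> q_even (no change)
  Position 2: read '0', 1-count=0 -> q_even (no change)
Final state: q_even, total 1s = 0 (even); the DFA requires an odd count -> reject

0


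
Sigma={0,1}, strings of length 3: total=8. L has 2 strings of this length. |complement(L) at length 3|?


Alphabet: {0,1}
String length: 3
Total strings of length 3 = 2^3 = 8
Strings in L = 2
Complement = total - |L|
= 8 - 2
= 6

6


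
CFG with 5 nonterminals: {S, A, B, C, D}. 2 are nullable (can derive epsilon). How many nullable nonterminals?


Nonterminals: {S, A, B, C, D}
A nonterminal is nullable if it can derive epsilon
Counting nullable nonterminals: 2
Total nullable = 2

2


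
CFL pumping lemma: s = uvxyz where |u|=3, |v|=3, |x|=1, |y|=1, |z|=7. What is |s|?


|s| = |u| + |v| + |x| + |y| + |z|
= 3 + 3 + 1 + 1 + 7
= 6 + 1 + 8
= 7 + 8
= 15

15


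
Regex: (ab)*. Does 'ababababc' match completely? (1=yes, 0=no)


Pattern: (ab)*
String: 'ababababc'
Pattern requires: zero or more repetitions of 'ab'
Length 9 is odd -> cannot be (ab)* -> no match
Result: 0

0


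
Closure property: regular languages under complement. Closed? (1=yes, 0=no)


Regular languages are closed under:
- Union (DFA product construction)
- Intersection (DFA product construction)
- Complement (swap accept/reject states)
- Concatenation (NFA construction)
- Kleene star (NFA construction)
complement is in this list
Therefore: closed

1


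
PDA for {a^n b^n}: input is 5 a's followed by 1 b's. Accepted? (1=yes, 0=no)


Language requires equal numbers of a's and b's
PDA pushes for each 'a', pops for each 'b'
Number of a's = 5
Number of b's = 1
5 != 1 -> Reject

0


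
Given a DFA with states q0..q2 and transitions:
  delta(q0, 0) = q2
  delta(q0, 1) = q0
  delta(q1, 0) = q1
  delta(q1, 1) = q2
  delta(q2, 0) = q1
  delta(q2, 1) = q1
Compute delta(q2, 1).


Looking up transition function:
delta(q2, 1) in the table
Row: q2, Column: 1
Result: q1

q1


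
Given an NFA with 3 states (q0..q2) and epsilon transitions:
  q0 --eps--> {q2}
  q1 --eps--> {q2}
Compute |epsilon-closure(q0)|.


Starting from q0
Initialize closure = {q0}
Follow epsilon from q0 -> add q2
Final closure: {q0, q2}
Size = 2

2


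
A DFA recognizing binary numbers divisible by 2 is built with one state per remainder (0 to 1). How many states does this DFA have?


Divisibility by 2 is tracked via the remainder mod 2: 0, 1, ..., 1
The construction assigns one state to each remainder
Number of remainders = 2

2


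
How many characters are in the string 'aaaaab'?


String: 'aaaaab'
Counting characters:
  'a' appears 5 time(s)
  'b' appears 1 time(s)
Total length = 5 + 1 = 6

6


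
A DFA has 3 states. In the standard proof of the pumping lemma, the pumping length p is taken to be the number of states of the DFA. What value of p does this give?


Pumping lemma for regular languages (standard proof):
Take p = |Q|, the number of DFA states.
Any string of length >= |Q| passes through |Q|+1 states while reading its first |Q| symbols,
so by pigeonhole some state repeats, giving the loop that can be pumped.
Here |Q| = 3
Therefore the proof uses p = 3

3


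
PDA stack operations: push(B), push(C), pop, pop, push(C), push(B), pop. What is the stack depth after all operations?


Tracing stack operations:
  push(B) -> stack = [B], depth=1
  push(C) -> stack = [B,C], depth=2
  pop -> removed C, stack = [B], depth=1
  pop -> removed B, stack = [], depth=0
  push(C) -> stack = [C], depth=1
  push(B) -> stack = [C,B], depth=2
  pop -> removed B, stack = [C], depth=1
Final depth = 1

1


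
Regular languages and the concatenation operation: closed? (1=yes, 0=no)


Regular languages are closed under all standard operations:
- Union: Yes (product construction)
- Intersection: Yes (product construction)
- Complement: Yes (swap accept/reject)
- Concatenation: Yes (NFA construction)
Operation: concatenation -> Closed

1


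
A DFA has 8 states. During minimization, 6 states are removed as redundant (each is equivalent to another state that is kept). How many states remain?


Original DFA: 8 states
Redundant states removed: 6
Minimized states = original - removed
= 8 - 6
= 2

2


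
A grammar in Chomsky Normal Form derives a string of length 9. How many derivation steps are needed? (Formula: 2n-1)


Chomsky Normal Form derivation:
String length n = 9
Each step either:
  - Splits a nonterminal into two (n-1 such steps)
  - Converts a nonterminal to terminal (n such steps)
Total = (n-1) + n = 2n - 1
= 2(9) - 1
= 18 - 1
= 17

17


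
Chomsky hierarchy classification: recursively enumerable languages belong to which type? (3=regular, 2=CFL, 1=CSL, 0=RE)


Chomsky hierarchy levels:
  Type 3: Regular (DFA/NFA/regex)
  Type 2: Context-free (PDA)
  Type 1: Context-sensitive
  Type 0: Recursively enumerable (TM)
'recursively enumerable' corresponds to Type 0

0


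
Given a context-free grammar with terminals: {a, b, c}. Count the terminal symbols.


Terminal symbols: a, b, c
Counting each: a (#1), b (#2), c (#3)
Total = 3

3


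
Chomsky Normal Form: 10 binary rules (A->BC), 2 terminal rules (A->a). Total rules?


CNF allows two rule forms:
  A -> BC (binary): 10 rules
  A -> a (terminal): 2 rules
Total = 10 + 2 = 12

12


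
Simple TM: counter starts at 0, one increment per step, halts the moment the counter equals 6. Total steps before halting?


Counter starts at 0. Counting sequence:
  Step 1: counter = 1
  Step 2: counter = 2
  Step 3: counter = 3
  Step 4: counter = 4
  Step 5: counter = 5
  Step 6: counter = 6
Counter reached 6 -> halt
Total steps = 6

6


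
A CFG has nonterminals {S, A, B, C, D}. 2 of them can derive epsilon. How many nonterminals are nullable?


Nonterminals: {S, A, B, C, D}
A nonterminal is nullable if it can derive epsilon
Counting nullable nonterminals: 2
Total nullable = 2

2


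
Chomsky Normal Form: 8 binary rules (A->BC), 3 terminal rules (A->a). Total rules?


CNF allows two rule forms:
  A -> BC (binary): 8 rules
  A -> a (terminal): 3 rules
Total = 8 + 3 = 11

11


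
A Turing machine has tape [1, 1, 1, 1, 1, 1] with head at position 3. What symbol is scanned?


Tape: [1, 1, 1, 1, 1, 1]
Positions: 0 1 2 3 4 5
Values:    1 1 1 1 1 1
Head at position 3
tape[3] = 1

1


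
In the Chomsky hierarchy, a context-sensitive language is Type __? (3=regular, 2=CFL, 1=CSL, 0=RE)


Chomsky hierarchy levels:
  Type 3: Regular (DFA/NFA/regex)
  Type 2: Context-free (PDA)
  Type 1: Context-sensitive
  Type 0: Recursively enumerable (TM)
'context-sensitive' corresponds to Type 1

1


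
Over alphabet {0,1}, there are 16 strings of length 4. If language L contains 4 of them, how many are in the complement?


Alphabet: {0,1}
String length: 4
Total strings of length 4 = 2^4 = 16
Strings in L = 4
Complement = total - |L|
= 16 - 4
= 12

12


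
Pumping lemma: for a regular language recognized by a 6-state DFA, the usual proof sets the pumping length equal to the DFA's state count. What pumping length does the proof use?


Pumping lemma for regular languages (standard proof):
Take p = |Q|, the number of DFA states.
Any string of length >= |Q| passes through |Q|+1 states while reading its first |Q| symbols,
so by pigeonhole some state repeats, giving the loop that can be pumped.
Here |Q| = 6
Therefore the proof uses p = 6

6


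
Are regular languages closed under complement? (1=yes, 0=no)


Regular languages are closed under:
- Union (DFA product construction)
- Intersection (DFA product construction)
- Complement (swap accept/reject states)
- Concatenation (NFA construction)
- Kleene star (NFA construction)
complement is in this list
Therefore: closed

1


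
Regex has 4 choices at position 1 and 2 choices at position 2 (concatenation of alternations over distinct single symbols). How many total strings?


First group: 4 alternatives
Second group: 2 alternatives
Concatenation: each choice from group 1 pairs with each from group 2
Total = 4 x 2 = 8

8


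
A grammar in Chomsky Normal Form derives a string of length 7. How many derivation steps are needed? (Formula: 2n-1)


Chomsky Normal Form derivation:
String length n = 7
Each step either:
  - Splits a nonterminal into two (n-1 such steps)
  - Converts a nonterminal to terminal (n such steps)
Total = (n-1) + n = 2n - 1
= 2(7) - 1
= 14 - 1
= 13

13


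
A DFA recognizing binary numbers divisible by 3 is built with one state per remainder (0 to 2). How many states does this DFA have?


Divisibility by 3 is tracked via the remainder mod 3: 0, 1, ..., 2
The construction assigns one state to each remainder
Number of remainders = 3

3


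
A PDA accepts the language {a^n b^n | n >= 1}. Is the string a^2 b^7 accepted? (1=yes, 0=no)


Language requires equal numbers of a's and b's
PDA pushes for each 'a', pops for each 'b'
Number of a's = 2
Number of b's = 7
2 != 7 -> Reject

0


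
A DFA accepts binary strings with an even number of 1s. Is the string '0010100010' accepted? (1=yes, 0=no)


DFA has 2 states: q_even (start, accept=yes) and q_odd
Processing string '0010100010' character by character:
  Position 0: read '0', 1-count=0 -> q_even (no change)
  Position 1: read '0', 1-count=0 -> q_even (no change)
  Position 2: read '1', 1-count=1 -> q_odd
  Position 3: read '0', 1-count=1 -> q_odd (no change)
  Position 4: read '1', 1-count=2 -> q_even
  Position 5: read '0', 1-count=2 -> q_even (no change)
  Position 6: read '0', 1-count=2 -> q_even (no change)
  Position 7: read '0', 1-count=2 -> q_even (no change)
  Position 8: read '1', 1-count=3 -> q_odd
  Position 9: read '0', 1-count=3 -> q_odd (no change)
Final state: q_odd, total 1s = 3 (odd); the DFA requires an even count -> reject

0
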